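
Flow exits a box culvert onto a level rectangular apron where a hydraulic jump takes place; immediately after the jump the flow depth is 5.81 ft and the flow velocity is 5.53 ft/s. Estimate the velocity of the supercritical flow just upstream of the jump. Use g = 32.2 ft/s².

Fr₂ = V₂/√(g·y₂) = 5.53/√(32.2×5.81) = 0.404.
The Bélanger relation is symmetric: y₁/y₂ = ½[√(1 + 8Fr₂²) − 1] = ½[√2.308 − 1] = 0.260.
y₁ = 0.260 × 5.81 = 1.51 ft.
V₁ = q/y₁ = 32.1/1.51 = 21.3 ft/s.

V₁ = 21.3 ft/s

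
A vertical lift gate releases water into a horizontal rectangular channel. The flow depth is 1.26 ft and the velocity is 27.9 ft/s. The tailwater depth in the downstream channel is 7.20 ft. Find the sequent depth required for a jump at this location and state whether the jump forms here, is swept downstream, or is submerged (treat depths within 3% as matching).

y₂ = 7.20 ft; the jump forms here

Fr₁ = V₁/√(g·y₁) = 27.9/√(32.2×1.26) = 4.38.
Conjugate-depth relation: y₂/y₁ = ½[√(1 + 8Fr₁²) − 1] = ½[√154.5 − 1] = 5.71.
y₂ = 5.71 × 1.26 = 7.20 ft.
Tailwater y_tw = 7.20 ft: y_tw ≈ y₂, so the jump forms here.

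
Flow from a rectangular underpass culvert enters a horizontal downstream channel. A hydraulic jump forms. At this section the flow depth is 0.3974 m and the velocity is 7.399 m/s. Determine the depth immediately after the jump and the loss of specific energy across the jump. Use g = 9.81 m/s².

y₂ = 1.917 m; ΔE = 1.151 m

Fr₁ = V₁/√(g·y₁) = 7.399/√(9.81×0.3974) = 3.747.
Sequent-depth ratio: y₂/y₁ = ½[√(1 + 8Fr₁²) − 1] = ½[√113.34 − 1] = 4.823.
y₂ = 4.823 × 0.3974 = 1.917 m.
q = V₁·y₁ = 7.399 × 0.3974 = 2.940 m²/s. V₂ = q/y₂ = 2.940/1.917 = 1.534 m/s. E₁ = y₁ + V₁²/2g = 3.188 m; E₂ = y₂ + V₂²/2g = 2.037 m. ΔE = E₁ − E₂ = 1.151 m.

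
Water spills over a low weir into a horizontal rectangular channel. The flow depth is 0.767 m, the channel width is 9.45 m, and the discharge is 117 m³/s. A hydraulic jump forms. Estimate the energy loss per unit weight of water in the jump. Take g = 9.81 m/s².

q = Q/b = 117/9.45 = 12.4 m²/s; V₁ = q/y₁ = 16.1 m/s. Fr₁ = V₁/√(g·y₁) = 5.88.
By Bélanger, y₂/y₁ = ½[√(1 + 8Fr₁²) − 1] = ½[√278.0 − 1] = 7.84.
y₂ = 7.84 × 0.767 = 6.01 m.
V₂ = q/y₂ = 12.4/6.01 = 2.06 m/s. E₁ = y₁ + V₁²/2g = 14.0 m; E₂ = y₂ + V₂²/2g = 6.23 m. ΔE = E₁ − E₂ = 7.82 m.

ΔE = 7.82 m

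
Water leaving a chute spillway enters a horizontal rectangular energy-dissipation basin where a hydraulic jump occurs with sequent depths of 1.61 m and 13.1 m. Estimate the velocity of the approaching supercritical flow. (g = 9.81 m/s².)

V₁ = 24.2 m/s

For a rectangular channel the momentum equation gives q² = ½·g·y₁·y₂·(y₁ + y₂) = ½×9.81×1.61×13.1×14.7 = 1522.
q = √1522 = 39.0 m²/s.
V₁ = q/y₁ = 39.0/1.61 = 24.2 m/s.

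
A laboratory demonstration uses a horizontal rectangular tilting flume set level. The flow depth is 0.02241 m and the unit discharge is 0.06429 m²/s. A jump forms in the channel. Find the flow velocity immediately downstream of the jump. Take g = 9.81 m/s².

V₂ = 0.3513 m/s

V₁ = q/y₁ = 0.06429/0.02241 = 2.869 m/s. Fr₁ = V₁/√(g·y₁) = 2.869/√(9.81×0.02241) = 6.119.
Bélanger equation: y₂/y₁ = ½[√(1 + 8Fr₁²) − 1] = ½[√300.49 − 1] = 8.167.
y₂ = 8.167 × 0.02241 = 0.1830 m.
V₂ = q/y₂ = 0.06429/0.1830 = 0.3513 m/s.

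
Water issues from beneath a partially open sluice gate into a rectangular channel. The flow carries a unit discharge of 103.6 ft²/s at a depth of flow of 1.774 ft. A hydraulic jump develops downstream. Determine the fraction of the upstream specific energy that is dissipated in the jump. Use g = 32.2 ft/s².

V₁ = q/y₁ = 103.6/1.774 = 58.40 ft/s. Fr₁ = V₁/√(g·y₁) = 58.40/√(32.2×1.774) = 7.727.
By Bélanger, y₂/y₁ = ½[√(1 + 8Fr₁²) − 1] = ½[√478.63 − 1] = 10.44.
y₂ = 10.44 × 1.774 = 18.52 ft.
E₁ = y₁ + V₁²/2g = 54.73 ft. ΔE = (y₂ − y₁)³/(4y₁y₂) = 35.73 ft. ΔE/E₁ = 35.73/54.73 = 0.653.

ΔE/E₁ = 0.653 (65.3%)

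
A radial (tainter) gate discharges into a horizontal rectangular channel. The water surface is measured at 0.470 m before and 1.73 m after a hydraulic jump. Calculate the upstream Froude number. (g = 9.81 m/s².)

Fr₁ = 2.94

For a rectangular channel the momentum equation gives q² = ½·g·y₁·y₂·(y₁ + y₂) = ½×9.81×0.470×1.73×2.20 = 8.77.
q = √8.77 = 2.96 m²/s.
V₁ = q/y₁ = 6.30 m/s; Fr₁ = V₁/√(g·y₁) = 2.94.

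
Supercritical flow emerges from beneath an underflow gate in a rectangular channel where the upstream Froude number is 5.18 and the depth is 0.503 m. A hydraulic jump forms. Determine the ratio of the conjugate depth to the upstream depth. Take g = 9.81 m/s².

y₂/y₁ = 6.84

Fr₁ = 5.18 (given).
Bélanger equation: y₂/y₁ = ½[√(1 + 8Fr₁²) − 1] = ½[√215.7 − 1] = 6.84.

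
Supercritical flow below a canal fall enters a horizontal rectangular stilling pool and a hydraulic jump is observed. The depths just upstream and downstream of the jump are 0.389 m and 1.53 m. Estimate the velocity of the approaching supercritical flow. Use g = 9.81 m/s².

For a rectangular channel the momentum equation gives q² = ½·g·y₁·y₂·(y₁ + y₂) = ½×9.81×0.389×1.53×1.92 = 5.60.
q = √5.60 = 2.37 m²/s.
V₁ = q/y₁ = 2.37/0.389 = 6.08 m/s.

V₁ = 6.08 m/s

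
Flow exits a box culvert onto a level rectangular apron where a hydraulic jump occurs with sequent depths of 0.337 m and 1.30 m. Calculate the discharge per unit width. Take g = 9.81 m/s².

For a rectangular channel the momentum equation gives q² = ½·g·y₁·y₂·(y₁ + y₂) = ½×9.81×0.337×1.30×1.64 = 3.52.
q = √3.52 = 1.88 m²/s.

q = 1.88 m²/s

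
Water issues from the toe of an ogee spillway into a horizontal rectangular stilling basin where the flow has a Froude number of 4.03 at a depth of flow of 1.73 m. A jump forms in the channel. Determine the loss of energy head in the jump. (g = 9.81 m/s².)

ΔE = 6.23 m

Fr₁ = 4.03 (given).
Conjugate-depth relation: y₂/y₁ = ½[√(1 + 8Fr₁²) − 1] = ½[√130.9 − 1] = 5.22.
y₂ = 5.22 × 1.73 = 9.03 m.
V₁ = Fr₁·√(g·y₁) = 4.03×√(9.81×1.73) = 16.6 m/s; q = V₁·y₁ = 28.7 m²/s. V₂ = q/y₂ = 28.7/9.03 = 3.18 m/s. E₁ = y₁ + V₁²/2g = 15.8 m; E₂ = y₂ + V₂²/2g = 9.55 m. ΔE = E₁ − E₂ = 6.23 m.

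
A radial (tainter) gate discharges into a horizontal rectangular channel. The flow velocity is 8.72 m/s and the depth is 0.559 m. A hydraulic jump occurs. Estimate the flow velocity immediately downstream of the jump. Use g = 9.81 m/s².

Fr₁ = V₁/√(g·y₁) = 8.72/√(9.81×0.559) = 3.72.
Sequent-depth ratio: y₂/y₁ = ½[√(1 + 8Fr₁²) − 1] = ½[√111.9 − 1] = 4.79.
y₂ = 4.79 × 0.559 = 2.68 m.
q = V₁·y₁ = 8.72 × 0.559 = 4.87 m²/s.
V₂ = q/y₂ = 4.87/2.68 = 1.82 m/s.

V₂ = 1.82 m/s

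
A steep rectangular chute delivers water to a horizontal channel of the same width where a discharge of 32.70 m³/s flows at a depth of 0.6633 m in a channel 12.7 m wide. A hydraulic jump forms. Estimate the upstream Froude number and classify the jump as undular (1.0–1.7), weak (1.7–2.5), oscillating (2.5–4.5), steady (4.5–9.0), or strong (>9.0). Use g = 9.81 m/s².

Fr₁ = 1.522; undular jump

q = Q/b = 32.70/12.7 = 2.575 m²/s; V₁ = q/y₁ = 3.882 m/s. Fr₁ = V₁/√(g·y₁) = 1.522.
Fr₁ = 1.522 lies in the undular range.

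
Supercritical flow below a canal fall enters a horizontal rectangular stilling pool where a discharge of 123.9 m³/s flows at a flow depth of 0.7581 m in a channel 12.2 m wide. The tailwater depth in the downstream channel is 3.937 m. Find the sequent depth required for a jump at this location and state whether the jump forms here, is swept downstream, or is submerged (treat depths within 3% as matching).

q = Q/b = 123.9/12.2 = 10.16 m²/s; V₁ = q/y₁ = 13.40 m/s. Fr₁ = V₁/√(g·y₁) = 4.912.
By Bélanger, y₂/y₁ = ½[√(1 + 8Fr₁²) − 1] = ½[√194.05 − 1] = 6.465.
y₂ = 6.465 × 0.7581 = 4.901 m.
Tailwater y_tw = 3.937 m: y_tw < y₂, so the jump is swept downstream.

y₂ = 4.901 m; the jump is swept downstream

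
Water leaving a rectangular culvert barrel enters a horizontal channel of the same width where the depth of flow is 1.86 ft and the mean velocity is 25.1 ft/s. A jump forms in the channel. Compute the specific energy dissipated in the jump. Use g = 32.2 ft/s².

Fr₁ = V₁/√(g·y₁) = 25.1/√(32.2×1.86) = 3.24.
Sequent-depth ratio: y₂/y₁ = ½[√(1 + 8Fr₁²) − 1] = ½[√85.15 − 1] = 4.11.
y₂ = 4.11 × 1.86 = 7.65 ft.
q = V₁·y₁ = 25.1 × 1.86 = 46.7 ft²/s. V₂ = q/y₂ = 46.7/7.65 = 6.10 ft/s. E₁ = y₁ + V₁²/2g = 11.6 ft; E₂ = y₂ + V₂²/2g = 8.23 ft. ΔE = E₁ − E₂ = 3.41 ft.

ΔE = 3.41 ft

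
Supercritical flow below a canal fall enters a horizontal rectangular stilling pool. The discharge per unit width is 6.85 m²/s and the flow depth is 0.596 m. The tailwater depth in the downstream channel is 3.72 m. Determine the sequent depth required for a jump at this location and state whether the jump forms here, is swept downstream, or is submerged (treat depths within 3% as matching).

y₂ = 3.72 m; the jump forms here

V₁ = q/y₁ = 6.85/0.596 = 11.5 m/s. Fr₁ = V₁/√(g·y₁) = 11.5/√(9.81×0.596) = 4.75.
From the momentum equation for a rectangular channel, y₂/y₁ = ½[√(1 + 8Fr₁²) − 1] = ½[√181.7 − 1] = 6.24.
y₂ = 6.24 × 0.596 = 3.72 m.
Tailwater y_tw = 3.72 m: y_tw ≈ y₂, so the jump forms here.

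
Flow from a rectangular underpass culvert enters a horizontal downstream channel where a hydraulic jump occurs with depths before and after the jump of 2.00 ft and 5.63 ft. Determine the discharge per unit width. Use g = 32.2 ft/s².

q = 37.2 ft²/s

For a rectangular channel the momentum equation gives q² = ½·g·y₁·y₂·(y₁ + y₂) = ½×32.2×2.00×5.63×7.63 = 1383.
q = √1383 = 37.2 ft²/s.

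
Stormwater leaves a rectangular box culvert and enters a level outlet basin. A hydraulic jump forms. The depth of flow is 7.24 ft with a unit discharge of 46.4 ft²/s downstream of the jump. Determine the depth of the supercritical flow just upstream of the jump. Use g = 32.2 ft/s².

y₁ = 2.00 ft

V₂ = q/y₂ = 46.4/7.24 = 6.41 ft/s; Fr₂ = V₂/√(g·y₂) = 0.420.
Applying the sequent-depth relation in reverse, y₁/y₂ = ½[√(1 + 8Fr₂²) − 1] = ½[√2.409 − 1] = 0.276.
y₁ = 0.276 × 7.24 = 2.00 ft.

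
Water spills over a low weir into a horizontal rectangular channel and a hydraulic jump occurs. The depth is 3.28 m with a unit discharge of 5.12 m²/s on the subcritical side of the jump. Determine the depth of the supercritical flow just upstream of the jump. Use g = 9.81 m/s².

V₂ = q/y₂ = 5.12/3.28 = 1.56 m/s; Fr₂ = V₂/√(g·y₂) = 0.275.
The Bélanger relation is symmetric: y₁/y₂ = ½[√(1 + 8Fr₂²) − 1] = ½[√1.606 − 1] = 0.134.
y₁ = 0.134 × 3.28 = 0.438 m.

y₁ = 0.438 m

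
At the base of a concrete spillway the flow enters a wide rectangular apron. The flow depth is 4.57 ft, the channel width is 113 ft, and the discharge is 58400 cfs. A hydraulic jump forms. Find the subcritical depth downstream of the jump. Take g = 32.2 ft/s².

y₂ = 58.0 ft

q = Q/b = 58400/113 = 517 ft²/s; V₁ = q/y₁ = 113 ft/s. Fr₁ = V₁/√(g·y₁) = 9.32.
Sequent-depth ratio: y₂/y₁ = ½[√(1 + 8Fr₁²) − 1] = ½[√696.3 − 1] = 12.7.
y₂ = 12.7 × 4.57 = 58.0 ft.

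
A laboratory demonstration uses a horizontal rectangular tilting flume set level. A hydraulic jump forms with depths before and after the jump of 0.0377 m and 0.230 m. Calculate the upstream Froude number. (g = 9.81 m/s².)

For a rectangular channel the momentum equation gives q² = ½·g·y₁·y₂·(y₁ + y₂) = ½×9.81×0.0377×0.230×0.268 = 0.0114.
q = √0.0114 = 0.107 m²/s.
V₁ = q/y₁ = 2.83 m/s; Fr₁ = V₁/√(g·y₁) = 4.65.

Fr₁ = 4.65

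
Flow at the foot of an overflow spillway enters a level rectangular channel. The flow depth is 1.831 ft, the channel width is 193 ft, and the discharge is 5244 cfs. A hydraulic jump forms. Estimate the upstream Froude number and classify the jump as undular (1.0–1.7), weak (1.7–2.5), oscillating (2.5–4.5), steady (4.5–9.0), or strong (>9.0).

q = Q/b = 5244/193 = 27.17 ft²/s; V₁ = q/y₁ = 14.84 ft/s. Fr₁ = V₁/√(g·y₁) = 1.933.
Fr₁ = 1.933 lies in the weak range.

Fr₁ = 1.933; weak jump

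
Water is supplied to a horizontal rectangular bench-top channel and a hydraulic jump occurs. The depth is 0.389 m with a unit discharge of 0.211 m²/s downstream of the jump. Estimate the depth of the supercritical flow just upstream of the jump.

y₁ = 0.0528 m

V₂ = q/y₂ = 0.211/0.389 = 0.542 m/s; Fr₂ = V₂/√(g·y₂) = 0.278.
The Bélanger relation is symmetric: y₁/y₂ = ½[√(1 + 8Fr₂²) − 1] = ½[√1.617 − 1] = 0.136.
y₁ = 0.136 × 0.389 = 0.0528 m.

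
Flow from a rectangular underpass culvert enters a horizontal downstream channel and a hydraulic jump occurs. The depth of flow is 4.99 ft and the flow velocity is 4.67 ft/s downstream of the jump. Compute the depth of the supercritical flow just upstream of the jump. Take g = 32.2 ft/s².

y₁ = 1.11 ft

Fr₂ = V₂/√(g·y₂) = 4.67/√(32.2×4.99) = 0.368.
Applying the sequent-depth relation in reverse, y₁/y₂ = ½[√(1 + 8Fr₂²) − 1] = ½[√2.086 − 1] = 0.222.
y₁ = 0.222 × 4.99 = 1.11 ft.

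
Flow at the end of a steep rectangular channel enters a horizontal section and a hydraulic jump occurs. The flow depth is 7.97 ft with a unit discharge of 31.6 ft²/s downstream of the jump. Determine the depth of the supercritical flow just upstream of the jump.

y₁ = 0.879 ft

V₂ = q/y₂ = 31.6/7.97 = 3.96 ft/s; Fr₂ = V₂/√(g·y₂) = 0.247.
Applying the sequent-depth relation in reverse, y₁/y₂ = ½[√(1 + 8Fr₂²) − 1] = ½[√1.490 − 1] = 0.110.
y₁ = 0.110 × 7.97 = 0.879 ft.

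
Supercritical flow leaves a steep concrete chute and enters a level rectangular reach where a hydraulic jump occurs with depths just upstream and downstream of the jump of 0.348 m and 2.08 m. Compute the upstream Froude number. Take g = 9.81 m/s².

For a rectangular channel the momentum equation gives q² = ½·g·y₁·y₂·(y₁ + y₂) = ½×9.81×0.348×2.08×2.43 = 8.62.
q = √8.62 = 2.94 m²/s.
V₁ = q/y₁ = 8.44 m/s; Fr₁ = V₁/√(g·y₁) = 4.57.

Fr₁ = 4.57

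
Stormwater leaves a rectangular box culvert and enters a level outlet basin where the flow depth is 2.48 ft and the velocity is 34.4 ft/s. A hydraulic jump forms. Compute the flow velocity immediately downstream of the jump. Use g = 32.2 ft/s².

Fr₁ = V₁/√(g·y₁) = 34.4/√(32.2×2.48) = 3.85.
From the momentum equation for a rectangular channel, y₂/y₁ = ½[√(1 + 8Fr₁²) − 1] = ½[√119.5 − 1] = 4.97.
y₂ = 4.97 × 2.48 = 12.3 ft.
q = V₁·y₁ = 34.4 × 2.48 = 85.3 ft²/s.
V₂ = q/y₂ = 85.3/12.3 = 6.93 ft/s.

V₂ = 6.93 ft/s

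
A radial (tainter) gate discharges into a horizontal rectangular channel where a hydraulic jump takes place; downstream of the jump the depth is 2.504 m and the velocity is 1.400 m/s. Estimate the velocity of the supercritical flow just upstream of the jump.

Fr₂ = V₂/√(g·y₂) = 1.400/√(9.81×2.504) = 0.2825.
Applying the sequent-depth relation in reverse, y₁/y₂ = ½[√(1 + 8Fr₂²) − 1] = ½[√1.6383 − 1] = 0.1400.
y₁ = 0.1400 × 2.504 = 0.3505 m.
V₁ = q/y₁ = 3.506/0.3505 = 10.00 m/s.

V₁ = 10.00 m/s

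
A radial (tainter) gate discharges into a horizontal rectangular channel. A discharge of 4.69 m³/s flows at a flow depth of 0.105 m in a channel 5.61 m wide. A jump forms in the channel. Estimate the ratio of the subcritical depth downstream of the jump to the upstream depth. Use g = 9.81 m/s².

q = Q/b = 4.69/5.61 = 0.836 m²/s; V₁ = q/y₁ = 7.96 m/s. Fr₁ = V₁/√(g·y₁) = 7.84.
Sequent-depth ratio: y₂/y₁ = ½[√(1 + 8Fr₁²) − 1] = ½[√493.3 − 1] = 10.6.

y₂/y₁ = 10.6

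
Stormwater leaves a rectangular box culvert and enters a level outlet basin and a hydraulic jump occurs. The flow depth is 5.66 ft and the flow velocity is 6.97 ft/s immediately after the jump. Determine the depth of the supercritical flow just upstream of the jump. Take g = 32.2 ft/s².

Fr₂ = V₂/√(g·y₂) = 6.97/√(32.2×5.66) = 0.516.
Applying the sequent-depth relation in reverse, y₁/y₂ = ½[√(1 + 8Fr₂²) − 1] = ½[√3.132 − 1] = 0.385.
y₁ = 0.385 × 5.66 = 2.18 ft.

y₁ = 2.18 ft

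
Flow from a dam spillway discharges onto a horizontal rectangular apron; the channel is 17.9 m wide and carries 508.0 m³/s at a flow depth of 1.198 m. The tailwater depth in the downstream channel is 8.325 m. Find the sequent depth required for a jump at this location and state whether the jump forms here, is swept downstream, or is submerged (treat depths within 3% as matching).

y₂ = 11.12 m; the jump is swept downstream

q = Q/b = 508.0/17.9 = 28.38 m²/s; V₁ = q/y₁ = 23.69 m/s. Fr₁ = V₁/√(g·y₁) = 6.910.
Bélanger equation: y₂/y₁ = ½[√(1 + 8Fr₁²) − 1] = ½[√383.01 − 1] = 9.285.
y₂ = 9.285 × 1.198 = 11.12 m.
Tailwater y_tw = 8.325 m: y_tw < y₂, so the jump is swept downstream.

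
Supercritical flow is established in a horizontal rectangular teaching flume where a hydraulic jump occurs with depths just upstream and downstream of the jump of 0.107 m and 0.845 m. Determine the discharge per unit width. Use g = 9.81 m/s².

q = 0.650 m²/s

For a rectangular channel the momentum equation gives q² = ½·g·y₁·y₂·(y₁ + y₂) = ½×9.81×0.107×0.845×0.952 = 0.422.
q = √0.422 = 0.650 m²/s.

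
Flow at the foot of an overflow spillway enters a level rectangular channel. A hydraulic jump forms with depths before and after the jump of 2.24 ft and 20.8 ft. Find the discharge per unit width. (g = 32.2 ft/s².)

q = 131 ft²/s

For a rectangular channel the momentum equation gives q² = ½·g·y₁·y₂·(y₁ + y₂) = ½×32.2×2.24×20.8×23.0 = 17283.
q = √17283 = 131 ft²/s.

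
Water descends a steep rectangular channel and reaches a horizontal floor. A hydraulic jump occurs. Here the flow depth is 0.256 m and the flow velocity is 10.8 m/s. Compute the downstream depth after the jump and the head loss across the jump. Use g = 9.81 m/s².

Fr₁ = V₁/√(g·y₁) = 10.8/√(9.81×0.256) = 6.82.
By Bélanger, y₂/y₁ = ½[√(1 + 8Fr₁²) − 1] = ½[√372.6 − 1] = 9.15.
y₂ = 9.15 × 0.256 = 2.34 m.
Head loss: ΔE = (y₂ − y₁)³/(4y₁y₂) = (2.34 − 0.256)³/(4×0.256×2.34) = 9.09/2.40 = 3.79 m.

y₂ = 2.34 m; ΔE = 3.79 m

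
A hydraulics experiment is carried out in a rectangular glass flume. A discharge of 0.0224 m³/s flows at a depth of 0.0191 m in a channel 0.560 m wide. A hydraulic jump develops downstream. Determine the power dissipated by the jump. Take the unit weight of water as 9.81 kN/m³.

P = 0.0254 kW

q = Q/b = 0.0224/0.560 = 0.0400 m²/s; V₁ = q/y₁ = 2.09 m/s. Fr₁ = V₁/√(g·y₁) = 4.84.
From the momentum equation for a rectangular channel, y₂/y₁ = ½[√(1 + 8Fr₁²) − 1] = ½[√188.3 − 1] = 6.36.
y₂ = 6.36 × 0.0191 = 0.121 m.
V₂ = q/y₂ = 0.0400/0.121 = 0.329 m/s. E₁ = y₁ + V₁²/2g = 0.243 m; E₂ = y₂ + V₂²/2g = 0.127 m. ΔE = E₁ − E₂ = 0.116 m.
P = γ·Q·ΔE = 9.81 × 0.0224 × 0.116 = 0.0254 kW.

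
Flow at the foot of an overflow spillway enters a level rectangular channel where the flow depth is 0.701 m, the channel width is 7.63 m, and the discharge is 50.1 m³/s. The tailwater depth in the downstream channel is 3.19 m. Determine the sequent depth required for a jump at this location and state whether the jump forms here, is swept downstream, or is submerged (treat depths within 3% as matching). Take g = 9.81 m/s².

q = Q/b = 50.1/7.63 = 6.57 m²/s; V₁ = q/y₁ = 9.37 m/s. Fr₁ = V₁/√(g·y₁) = 3.57.
Sequent-depth ratio: y₂/y₁ = ½[√(1 + 8Fr₁²) − 1] = ½[√103.1 − 1] = 4.58.
y₂ = 4.58 × 0.701 = 3.21 m.
Tailwater y_tw = 3.19 m: y_tw ≈ y₂, so the jump forms here.

y₂ = 3.21 m; the jump forms here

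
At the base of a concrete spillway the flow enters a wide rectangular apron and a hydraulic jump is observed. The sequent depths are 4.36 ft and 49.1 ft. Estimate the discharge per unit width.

q = 429 ft²/s

For a rectangular channel the momentum equation gives q² = ½·g·y₁·y₂·(y₁ + y₂) = ½×32.2×4.36×49.1×53.5 = 184256.
q = √184256 = 429 ft²/s.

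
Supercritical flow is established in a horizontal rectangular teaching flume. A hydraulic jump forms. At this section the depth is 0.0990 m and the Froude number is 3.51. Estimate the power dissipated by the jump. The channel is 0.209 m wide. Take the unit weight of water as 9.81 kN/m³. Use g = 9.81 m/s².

Fr₁ = 3.51 (given).
By Bélanger, y₂/y₁ = ½[√(1 + 8Fr₁²) − 1] = ½[√99.56 − 1] = 4.49.
y₂ = 4.49 × 0.0990 = 0.444 m.
Head loss: ΔE = (y₂ − y₁)³/(4y₁y₂) = (0.444 − 0.0990)³/(4×0.0990×0.444) = 0.0412/0.176 = 0.234 m.
V₁ = Fr₁·√(g·y₁) = 3.51×√(9.81×0.0990) = 3.46 m/s; q = V₁·y₁ = 0.342 m²/s. Q = q·b = 0.342 × 0.209 = 0.0716 m³/s. P = γ·Q·ΔE = 9.81 × 0.0716 × 0.234 = 0.164 kW.

P = 0.164 kW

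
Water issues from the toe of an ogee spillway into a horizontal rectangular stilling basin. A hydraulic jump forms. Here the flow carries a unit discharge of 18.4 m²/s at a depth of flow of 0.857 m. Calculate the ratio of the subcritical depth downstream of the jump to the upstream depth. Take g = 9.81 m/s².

V₁ = q/y₁ = 18.4/0.857 = 21.5 m/s. Fr₁ = V₁/√(g·y₁) = 21.5/√(9.81×0.857) = 7.40.
Conjugate-depth relation: y₂/y₁ = ½[√(1 + 8Fr₁²) − 1] = ½[√439.6 − 1] = 9.98.

y₂/y₁ = 9.98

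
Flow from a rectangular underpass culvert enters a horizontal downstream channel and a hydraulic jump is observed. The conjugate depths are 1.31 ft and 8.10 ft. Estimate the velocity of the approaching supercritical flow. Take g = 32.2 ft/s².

For a rectangular channel the momentum equation gives q² = ½·g·y₁·y₂·(y₁ + y₂) = ½×32.2×1.31×8.10×9.41 = 1608.
q = √1608 = 40.1 ft²/s.
V₁ = q/y₁ = 40.1/1.31 = 30.6 ft/s.

V₁ = 30.6 ft/s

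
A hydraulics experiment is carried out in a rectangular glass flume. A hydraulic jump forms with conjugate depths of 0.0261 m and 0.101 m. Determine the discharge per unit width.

q = 0.0405 m²/s

For a rectangular channel the momentum equation gives q² = ½·g·y₁·y₂·(y₁ + y₂) = ½×9.81×0.0261×0.101×0.127 = 0.00164.
q = √0.00164 = 0.0405 m²/s.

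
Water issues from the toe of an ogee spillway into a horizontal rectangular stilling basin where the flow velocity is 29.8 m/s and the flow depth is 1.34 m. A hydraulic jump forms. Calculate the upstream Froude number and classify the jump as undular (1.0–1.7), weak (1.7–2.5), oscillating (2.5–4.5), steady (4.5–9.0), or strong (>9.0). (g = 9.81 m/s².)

Fr₁ = 8.22; steady jump

Fr₁ = V₁/√(g·y₁) = 29.8/√(9.81×1.34) = 8.22.
Fr₁ = 8.22 lies in the steady range.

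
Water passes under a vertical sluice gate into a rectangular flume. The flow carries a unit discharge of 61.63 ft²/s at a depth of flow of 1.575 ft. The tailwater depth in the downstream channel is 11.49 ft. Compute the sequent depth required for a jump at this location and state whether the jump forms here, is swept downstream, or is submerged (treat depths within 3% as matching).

y₂ = 11.48 ft; the jump forms here

V₁ = q/y₁ = 61.63/1.575 = 39.13 ft/s. Fr₁ = V₁/√(g·y₁) = 39.13/√(32.2×1.575) = 5.495.
Bélanger equation: y₂/y₁ = ½[√(1 + 8Fr₁²) − 1] = ½[√242.53 − 1] = 7.287.
y₂ = 7.287 × 1.575 = 11.48 ft.
Tailwater y_tw = 11.49 ft: y_tw ≈ y₂, so the jump forms here.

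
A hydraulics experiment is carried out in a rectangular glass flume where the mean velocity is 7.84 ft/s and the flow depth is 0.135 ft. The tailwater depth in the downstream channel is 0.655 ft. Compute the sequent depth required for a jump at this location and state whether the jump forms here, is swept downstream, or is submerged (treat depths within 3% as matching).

y₂ = 0.654 ft; the jump forms here

Fr₁ = V₁/√(g·y₁) = 7.84/√(32.2×0.135) = 3.76.
Conjugate-depth relation: y₂/y₁ = ½[√(1 + 8Fr₁²) − 1] = ½[√114.1 − 1] = 4.84.
y₂ = 4.84 × 0.135 = 0.654 ft.
Tailwater y_tw = 0.655 ft: y_tw ≈ y₂, so the jump forms here.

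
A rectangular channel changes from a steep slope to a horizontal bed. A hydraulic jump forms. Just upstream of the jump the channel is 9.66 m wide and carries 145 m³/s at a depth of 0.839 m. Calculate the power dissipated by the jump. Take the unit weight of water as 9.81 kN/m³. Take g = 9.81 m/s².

P = 14120 kW

q = Q/b = 145/9.66 = 15.0 m²/s; V₁ = q/y₁ = 17.9 m/s. Fr₁ = V₁/√(g·y₁) = 6.24.
By Bélanger, y₂/y₁ = ½[√(1 + 8Fr₁²) − 1] = ½[√312.1 − 1] = 8.33.
y₂ = 8.33 × 0.839 = 6.99 m.
Head loss: ΔE = (y₂ − y₁)³/(4y₁y₂) = (6.99 − 0.839)³/(4×0.839×6.99) = 233/23.5 = 9.93 m.
P = γ·Q·ΔE = 9.81 × 145 × 9.93 = 14120 kW.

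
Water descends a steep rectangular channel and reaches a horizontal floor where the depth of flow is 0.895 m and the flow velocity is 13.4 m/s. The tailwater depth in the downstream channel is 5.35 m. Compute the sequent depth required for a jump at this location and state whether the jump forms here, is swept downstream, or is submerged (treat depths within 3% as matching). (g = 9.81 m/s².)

y₂ = 5.29 m; the jump forms here

Fr₁ = V₁/√(g·y₁) = 13.4/√(9.81×0.895) = 4.52.
Conjugate-depth relation: y₂/y₁ = ½[√(1 + 8Fr₁²) − 1] = ½[√164.6 − 1] = 5.92.
y₂ = 5.92 × 0.895 = 5.29 m.
Tailwater y_tw = 5.35 m: y_tw ≈ y₂, so the jump forms here.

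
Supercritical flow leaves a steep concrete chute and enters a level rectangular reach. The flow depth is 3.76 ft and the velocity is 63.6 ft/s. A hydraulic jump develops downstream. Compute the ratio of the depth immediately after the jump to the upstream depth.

Fr₁ = V₁/√(g·y₁) = 63.6/√(32.2×3.76) = 5.78.
Bélanger equation: y₂/y₁ = ½[√(1 + 8Fr₁²) − 1] = ½[√268.3 − 1] = 7.69.

y₂/y₁ = 7.69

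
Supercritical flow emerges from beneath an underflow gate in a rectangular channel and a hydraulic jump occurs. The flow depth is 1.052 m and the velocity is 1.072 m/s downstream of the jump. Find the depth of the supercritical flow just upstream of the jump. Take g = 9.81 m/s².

y₁ = 0.1973 m

Fr₂ = V₂/√(g·y₂) = 1.072/√(9.81×1.052) = 0.3337.
Applying the sequent-depth relation in reverse, y₁/y₂ = ½[√(1 + 8Fr₂²) − 1] = ½[√1.8908 − 1] = 0.1875.
y₁ = 0.1875 × 1.052 = 0.1973 m.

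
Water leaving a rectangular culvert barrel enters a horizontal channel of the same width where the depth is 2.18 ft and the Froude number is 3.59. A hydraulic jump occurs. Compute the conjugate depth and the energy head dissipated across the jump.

y₂ = 10.0 ft; ΔE = 5.53 ft

Fr₁ = 3.59 (given).
From the momentum equation for a rectangular channel, y₂/y₁ = ½[√(1 + 8Fr₁²) − 1] = ½[√104.1 − 1] = 4.60.
y₂ = 4.60 × 2.18 = 10.0 ft.
Head loss: ΔE = (y₂ − y₁)³/(4y₁y₂) = (10.0 − 2.18)³/(4×2.18×10.0) = 484/87.5 = 5.53 ft.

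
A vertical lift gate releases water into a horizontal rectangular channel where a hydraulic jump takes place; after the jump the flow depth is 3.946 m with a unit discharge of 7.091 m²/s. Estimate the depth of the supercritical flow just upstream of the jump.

y₁ = 0.5747 m

V₂ = q/y₂ = 7.091/3.946 = 1.797 m/s; Fr₂ = V₂/√(g·y₂) = 0.2888.
From the momentum equation (using Fr₂), y₁/y₂ = ½[√(1 + 8Fr₂²) − 1] = ½[√1.6674 − 1] = 0.1456.
y₁ = 0.1456 × 3.946 = 0.5747 m.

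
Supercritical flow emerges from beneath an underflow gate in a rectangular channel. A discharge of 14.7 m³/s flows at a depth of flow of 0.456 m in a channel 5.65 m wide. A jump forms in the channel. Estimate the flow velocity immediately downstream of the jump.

V₂ = 1.70 m/s

q = Q/b = 14.7/5.65 = 2.60 m²/s; V₁ = q/y₁ = 5.71 m/s. Fr₁ = V₁/√(g·y₁) = 2.70.
Bélanger equation: y₂/y₁ = ½[√(1 + 8Fr₁²) − 1] = ½[√59.22 − 1] = 3.35.
y₂ = 3.35 × 0.456 = 1.53 m.
V₂ = q/y₂ = 2.60/1.53 = 1.70 m/s.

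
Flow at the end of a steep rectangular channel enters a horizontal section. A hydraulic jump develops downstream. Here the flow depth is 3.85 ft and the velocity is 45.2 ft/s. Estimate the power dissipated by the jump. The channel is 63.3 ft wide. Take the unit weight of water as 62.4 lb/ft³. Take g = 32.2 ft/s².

Fr₁ = V₁/√(g·y₁) = 45.2/√(32.2×3.85) = 4.06.
From the momentum equation for a rectangular channel, y₂/y₁ = ½[√(1 + 8Fr₁²) − 1] = ½[√132.8 − 1] = 5.26.
y₂ = 5.26 × 3.85 = 20.3 ft.
Head loss: ΔE = (y₂ − y₁)³/(4y₁y₂) = (20.3 − 3.85)³/(4×3.85×20.3) = 4421/312 = 14.2 ft.
q = V₁·y₁ = 45.2 × 3.85 = 174 ft²/s. Q = q·b = 174 × 63.3 = 11015 cfs. P = γ·Q·ΔE/550 = 62.4 × 11015 × 14.2 / 550 = 17705 hp.

P = 17705 hp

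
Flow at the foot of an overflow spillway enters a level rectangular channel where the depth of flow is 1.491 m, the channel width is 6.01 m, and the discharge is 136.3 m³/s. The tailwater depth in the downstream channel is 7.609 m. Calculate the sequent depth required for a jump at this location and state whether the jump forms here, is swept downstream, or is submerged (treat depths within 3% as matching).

q = Q/b = 136.3/6.01 = 22.68 m²/s; V₁ = q/y₁ = 15.21 m/s. Fr₁ = V₁/√(g·y₁) = 3.977.
From the momentum equation for a rectangular channel, y₂/y₁ = ½[√(1 + 8Fr₁²) − 1] = ½[√127.54 − 1] = 5.147.
y₂ = 5.147 × 1.491 = 7.674 m.
Tailwater y_tw = 7.609 m: y_tw ≈ y₂, so the jump forms here.

y₂ = 7.674 m; the jump forms here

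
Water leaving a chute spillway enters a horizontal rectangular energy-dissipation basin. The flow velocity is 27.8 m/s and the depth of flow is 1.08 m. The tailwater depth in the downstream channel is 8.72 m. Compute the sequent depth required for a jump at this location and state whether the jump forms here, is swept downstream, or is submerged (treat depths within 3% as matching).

y₂ = 12.5 m; the jump is swept downstream

Fr₁ = V₁/√(g·y₁) = 27.8/√(9.81×1.08) = 8.54.
Conjugate-depth relation: y₂/y₁ = ½[√(1 + 8Fr₁²) − 1] = ½[√584.6 − 1] = 11.6.
y₂ = 11.6 × 1.08 = 12.5 m.
Tailwater y_tw = 8.72 m: y_tw < y₂, so the jump is swept downstream.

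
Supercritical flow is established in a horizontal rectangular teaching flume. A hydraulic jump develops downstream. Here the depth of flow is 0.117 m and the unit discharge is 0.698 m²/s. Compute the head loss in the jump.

V₁ = q/y₁ = 0.698/0.117 = 5.97 m/s. Fr₁ = V₁/√(g·y₁) = 5.97/√(9.81×0.117) = 5.57.
Conjugate-depth relation: y₂/y₁ = ½[√(1 + 8Fr₁²) − 1] = ½[√249.1 − 1] = 7.39.
y₂ = 7.39 × 0.117 = 0.865 m.
V₂ = q/y₂ = 0.698/0.865 = 0.807 m/s. E₁ = y₁ + V₁²/2g = 1.93 m; E₂ = y₂ + V₂²/2g = 0.898 m. ΔE = E₁ − E₂ = 1.03 m.

ΔE = 1.03 m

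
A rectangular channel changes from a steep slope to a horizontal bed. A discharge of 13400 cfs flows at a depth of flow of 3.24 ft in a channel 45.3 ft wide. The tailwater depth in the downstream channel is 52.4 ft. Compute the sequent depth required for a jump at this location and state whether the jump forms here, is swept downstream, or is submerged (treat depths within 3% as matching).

y₂ = 39.4 ft; the jump is submerged

q = Q/b = 13400/45.3 = 296 ft²/s; V₁ = q/y₁ = 91.3 ft/s. Fr₁ = V₁/√(g·y₁) = 8.94.
By Bélanger, y₂/y₁ = ½[√(1 + 8Fr₁²) − 1] = ½[√640.2 − 1] = 12.2.
y₂ = 12.2 × 3.24 = 39.4 ft.
Tailwater y_tw = 52.4 ft: y_tw > y₂, so the jump is submerged.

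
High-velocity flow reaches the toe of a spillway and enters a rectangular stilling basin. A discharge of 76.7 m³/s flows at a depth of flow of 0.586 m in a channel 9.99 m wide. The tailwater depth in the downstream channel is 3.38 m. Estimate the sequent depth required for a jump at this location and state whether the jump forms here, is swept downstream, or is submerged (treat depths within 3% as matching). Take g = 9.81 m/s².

q = Q/b = 76.7/9.99 = 7.68 m²/s; V₁ = q/y₁ = 13.1 m/s. Fr₁ = V₁/√(g·y₁) = 5.46.
Conjugate-depth relation: y₂/y₁ = ½[√(1 + 8Fr₁²) − 1] = ½[√239.9 − 1] = 7.24.
y₂ = 7.24 × 0.586 = 4.25 m.
Tailwater y_tw = 3.38 m: y_tw < y₂, so the jump is swept downstream.

y₂ = 4.25 m; the jump is swept downstream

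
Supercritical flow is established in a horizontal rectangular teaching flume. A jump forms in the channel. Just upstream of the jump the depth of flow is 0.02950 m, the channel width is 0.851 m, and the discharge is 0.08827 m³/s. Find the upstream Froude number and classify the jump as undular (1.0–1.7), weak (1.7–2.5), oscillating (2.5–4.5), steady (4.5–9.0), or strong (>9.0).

Fr₁ = 6.536; steady jump

q = Q/b = 0.08827/0.851 = 0.1037 m²/s; V₁ = q/y₁ = 3.516 m/s. Fr₁ = V₁/√(g·y₁) = 6.536.
Fr₁ = 6.536 lies in the steady range.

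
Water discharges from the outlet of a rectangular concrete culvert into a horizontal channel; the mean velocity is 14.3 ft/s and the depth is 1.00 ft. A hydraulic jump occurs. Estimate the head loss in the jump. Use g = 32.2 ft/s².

ΔE = 0.746 ft

Fr₁ = V₁/√(g·y₁) = 14.3/√(32.2×1.00) = 2.52.
By Bélanger, y₂/y₁ = ½[√(1 + 8Fr₁²) − 1] = ½[√51.80 − 1] = 3.10.
y₂ = 3.10 × 1.00 = 3.10 ft.
Head loss: ΔE = (y₂ − y₁)³/(4y₁y₂) = (3.10 − 1.00)³/(4×1.00×3.10) = 9.24/12.4 = 0.746 ft.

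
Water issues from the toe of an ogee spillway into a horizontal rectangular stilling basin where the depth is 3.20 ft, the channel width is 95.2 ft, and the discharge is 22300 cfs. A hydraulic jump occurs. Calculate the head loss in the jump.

q = Q/b = 22300/95.2 = 234 ft²/s; V₁ = q/y₁ = 73.2 ft/s. Fr₁ = V₁/√(g·y₁) = 7.21.
Conjugate-depth relation: y₂/y₁ = ½[√(1 + 8Fr₁²) − 1] = ½[√417.0 − 1] = 9.71.
y₂ = 9.71 × 3.20 = 31.1 ft.
Head loss: ΔE = (y₂ − y₁)³/(4y₁y₂) = (31.1 − 3.20)³/(4×3.20×31.1) = 21657/398 = 54.4 ft.

ΔE = 54.4 ft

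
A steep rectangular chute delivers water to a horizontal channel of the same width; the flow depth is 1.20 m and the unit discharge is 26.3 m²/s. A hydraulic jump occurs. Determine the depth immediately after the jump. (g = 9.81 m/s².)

V₁ = q/y₁ = 26.3/1.20 = 21.9 m/s. Fr₁ = V₁/√(g·y₁) = 21.9/√(9.81×1.20) = 6.39.
Bélanger equation: y₂/y₁ = ½[√(1 + 8Fr₁²) − 1] = ½[√327.4 − 1] = 8.55.
y₂ = 8.55 × 1.20 = 10.3 m.

y₂ = 10.3 m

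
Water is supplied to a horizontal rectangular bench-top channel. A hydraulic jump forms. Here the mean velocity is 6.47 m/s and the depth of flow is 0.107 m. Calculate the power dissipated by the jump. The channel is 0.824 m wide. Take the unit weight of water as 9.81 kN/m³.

Fr₁ = V₁/√(g·y₁) = 6.47/√(9.81×0.107) = 6.32.
From the momentum equation for a rectangular channel, y₂/y₁ = ½[√(1 + 8Fr₁²) − 1] = ½[√320.0 − 1] = 8.44.
y₂ = 8.44 × 0.107 = 0.904 m.
q = V₁·y₁ = 6.47 × 0.107 = 0.692 m²/s. V₂ = q/y₂ = 0.692/0.904 = 0.766 m/s. E₁ = y₁ + V₁²/2g = 2.24 m; E₂ = y₂ + V₂²/2g = 0.934 m. ΔE = E₁ − E₂ = 1.31 m.
Q = q·b = 0.692 × 0.824 = 0.570 m³/s. P = γ·Q·ΔE = 9.81 × 0.570 × 1.31 = 7.31 kW.

P = 7.31 kW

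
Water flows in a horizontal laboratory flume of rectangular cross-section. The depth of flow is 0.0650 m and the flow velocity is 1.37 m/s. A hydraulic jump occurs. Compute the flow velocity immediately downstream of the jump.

V₂ = 0.693 m/s

Fr₁ = V₁/√(g·y₁) = 1.37/√(9.81×0.0650) = 1.72.
From the momentum equation for a rectangular channel, y₂/y₁ = ½[√(1 + 8Fr₁²) − 1] = ½[√24.55 − 1] = 1.98.
y₂ = 1.98 × 0.0650 = 0.129 m.
q = V₁·y₁ = 1.37 × 0.0650 = 0.0891 m²/s.
V₂ = q/y₂ = 0.0891/0.129 = 0.693 m/s.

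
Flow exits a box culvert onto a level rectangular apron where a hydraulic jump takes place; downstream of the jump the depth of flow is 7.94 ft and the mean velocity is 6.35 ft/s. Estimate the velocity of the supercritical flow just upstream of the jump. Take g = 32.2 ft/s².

Fr₂ = V₂/√(g·y₂) = 6.35/√(32.2×7.94) = 0.397.
The Bélanger relation is symmetric: y₁/y₂ = ½[√(1 + 8Fr₂²) − 1] = ½[√2.262 − 1] = 0.252.
y₁ = 0.252 × 7.94 = 2.00 ft.
V₁ = q/y₁ = 50.4/2.00 = 25.2 ft/s.

V₁ = 25.2 ft/s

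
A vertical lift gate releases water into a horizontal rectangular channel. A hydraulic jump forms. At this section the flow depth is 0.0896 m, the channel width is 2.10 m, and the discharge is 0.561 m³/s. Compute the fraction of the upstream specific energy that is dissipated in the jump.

q = Q/b = 0.561/2.10 = 0.267 m²/s; V₁ = q/y₁ = 2.98 m/s. Fr₁ = V₁/√(g·y₁) = 3.18.
By Bélanger, y₂/y₁ = ½[√(1 + 8Fr₁²) − 1] = ½[√81.91 − 1] = 4.03.
y₂ = 4.03 × 0.0896 = 0.361 m.
E₁ = y₁ + V₁²/2g = 0.543 m. ΔE = (y₂ − y₁)³/(4y₁y₂) = 0.154 m. ΔE/E₁ = 0.154/0.543 = 0.284.

ΔE/E₁ = 0.284 (28.4%)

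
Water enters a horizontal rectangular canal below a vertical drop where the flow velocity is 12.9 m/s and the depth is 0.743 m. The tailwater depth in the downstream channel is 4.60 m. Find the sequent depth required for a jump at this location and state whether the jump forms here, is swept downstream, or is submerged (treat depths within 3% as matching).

y₂ = 4.66 m; the jump forms here

Fr₁ = V₁/√(g·y₁) = 12.9/√(9.81×0.743) = 4.78.
By Bélanger, y₂/y₁ = ½[√(1 + 8Fr₁²) − 1] = ½[√183.6 − 1] = 6.28.
y₂ = 6.28 × 0.743 = 4.66 m.
Tailwater y_tw = 4.60 m: y_tw ≈ y₂, so the jump forms here.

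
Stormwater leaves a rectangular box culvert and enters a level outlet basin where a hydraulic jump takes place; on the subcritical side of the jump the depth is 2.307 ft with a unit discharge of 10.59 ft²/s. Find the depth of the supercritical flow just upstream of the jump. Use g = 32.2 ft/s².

y₁ = 0.9322 ft

V₂ = q/y₂ = 10.59/2.307 = 4.590 ft/s; Fr₂ = V₂/√(g·y₂) = 0.5326.
Since the conjugate-depth ratio holds either way, y₁/y₂ = ½[√(1 + 8Fr₂²) − 1] = ½[√3.2693 − 1] = 0.4041.
y₁ = 0.4041 × 2.307 = 0.9322 ft.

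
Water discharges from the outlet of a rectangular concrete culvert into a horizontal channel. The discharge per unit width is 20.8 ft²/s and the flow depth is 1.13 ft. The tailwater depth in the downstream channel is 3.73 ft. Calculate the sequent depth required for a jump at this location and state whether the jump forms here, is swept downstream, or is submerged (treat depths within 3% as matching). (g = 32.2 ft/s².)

V₁ = q/y₁ = 20.8/1.13 = 18.4 ft/s. Fr₁ = V₁/√(g·y₁) = 18.4/√(32.2×1.13) = 3.05.
By Bélanger, y₂/y₁ = ½[√(1 + 8Fr₁²) − 1] = ½[√75.49 − 1] = 3.84.
y₂ = 3.84 × 1.13 = 4.34 ft.
Tailwater y_tw = 3.73 ft: y_tw < y₂, so the jump is swept downstream.

y₂ = 4.34 ft; the jump is swept downstream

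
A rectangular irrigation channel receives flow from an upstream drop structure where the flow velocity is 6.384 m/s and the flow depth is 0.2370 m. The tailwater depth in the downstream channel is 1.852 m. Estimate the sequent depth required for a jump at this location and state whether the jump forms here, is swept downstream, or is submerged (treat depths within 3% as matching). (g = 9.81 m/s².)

Fr₁ = V₁/√(g·y₁) = 6.384/√(9.81×0.2370) = 4.187.
By Bélanger, y₂/y₁ = ½[√(1 + 8Fr₁²) − 1] = ½[√141.24 − 1] = 5.442.
y₂ = 5.442 × 0.2370 = 1.290 m.
Tailwater y_tw = 1.852 m: y_tw > y₂, so the jump is submerged.

y₂ = 1.290 m; the jump is submerged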